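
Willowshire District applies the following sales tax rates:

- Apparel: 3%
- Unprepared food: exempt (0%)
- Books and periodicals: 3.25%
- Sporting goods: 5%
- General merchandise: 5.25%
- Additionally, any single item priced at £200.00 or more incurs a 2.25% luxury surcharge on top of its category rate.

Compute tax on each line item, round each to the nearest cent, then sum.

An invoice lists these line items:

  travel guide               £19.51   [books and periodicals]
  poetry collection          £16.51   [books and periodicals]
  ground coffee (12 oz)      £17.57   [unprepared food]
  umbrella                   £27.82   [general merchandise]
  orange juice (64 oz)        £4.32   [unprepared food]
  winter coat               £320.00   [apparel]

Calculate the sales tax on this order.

£19.43

Travel guide £19.51: books and periodicals → 3.25% → £0.63
Poetry collection £16.51: books and periodicals → 3.25% → £0.54
Ground coffee (12 oz) £17.57: unprepared food → 0% → £0.00
Umbrella £27.82: general merchandise → 5.25% → £1.46
Orange juice (64 oz) £4.32: unprepared food → 0% → £0.00
Winter coat £320.00: apparel → 3% + 2.25% surcharge = 5.25% → £16.80
Total tax = £0.63 + £0.54 + £1.46 + £16.80 = £19.43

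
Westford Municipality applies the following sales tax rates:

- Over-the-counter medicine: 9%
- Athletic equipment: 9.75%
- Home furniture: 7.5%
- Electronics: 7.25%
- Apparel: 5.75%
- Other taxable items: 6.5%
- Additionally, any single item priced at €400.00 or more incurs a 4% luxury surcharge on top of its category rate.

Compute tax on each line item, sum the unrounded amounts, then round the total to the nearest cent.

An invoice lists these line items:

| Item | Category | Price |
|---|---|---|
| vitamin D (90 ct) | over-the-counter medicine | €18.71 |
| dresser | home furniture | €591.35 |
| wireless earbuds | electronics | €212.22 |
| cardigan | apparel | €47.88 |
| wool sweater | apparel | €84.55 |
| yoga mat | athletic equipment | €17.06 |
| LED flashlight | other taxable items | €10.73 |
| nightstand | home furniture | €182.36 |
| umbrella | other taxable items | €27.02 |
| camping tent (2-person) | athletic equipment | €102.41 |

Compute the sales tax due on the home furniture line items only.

Dresser €591.35: home furniture → 7.5% + 4% surcharge = 11.5% → €68.00525
Nightstand €182.36: home furniture → 7.5% → €13.677
Tax on home furniture: unrounded sum = €81.68225 → €81.68

€81.68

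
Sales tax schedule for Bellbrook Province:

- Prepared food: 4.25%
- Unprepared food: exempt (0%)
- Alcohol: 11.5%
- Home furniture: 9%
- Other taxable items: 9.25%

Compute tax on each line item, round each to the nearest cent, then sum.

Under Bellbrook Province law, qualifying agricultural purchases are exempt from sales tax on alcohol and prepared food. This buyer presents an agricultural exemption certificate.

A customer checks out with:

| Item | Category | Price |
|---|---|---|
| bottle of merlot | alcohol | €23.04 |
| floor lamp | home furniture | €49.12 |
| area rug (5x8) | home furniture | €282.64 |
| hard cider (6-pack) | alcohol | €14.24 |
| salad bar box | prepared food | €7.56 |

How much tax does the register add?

Bottle of merlot €23.04: alcohol, buyer-exempt → 0% → €0.00
Floor lamp €49.12: home furniture → 9% → €4.42
Area rug (5x8) €282.64: home furniture → 9% → €25.44
Hard cider (6-pack) €14.24: alcohol, buyer-exempt → 0% → €0.00
Salad bar box €7.56: prepared food, buyer-exempt → 0% → €0.00
Total tax = €4.42 + €25.44 = €29.86

€29.86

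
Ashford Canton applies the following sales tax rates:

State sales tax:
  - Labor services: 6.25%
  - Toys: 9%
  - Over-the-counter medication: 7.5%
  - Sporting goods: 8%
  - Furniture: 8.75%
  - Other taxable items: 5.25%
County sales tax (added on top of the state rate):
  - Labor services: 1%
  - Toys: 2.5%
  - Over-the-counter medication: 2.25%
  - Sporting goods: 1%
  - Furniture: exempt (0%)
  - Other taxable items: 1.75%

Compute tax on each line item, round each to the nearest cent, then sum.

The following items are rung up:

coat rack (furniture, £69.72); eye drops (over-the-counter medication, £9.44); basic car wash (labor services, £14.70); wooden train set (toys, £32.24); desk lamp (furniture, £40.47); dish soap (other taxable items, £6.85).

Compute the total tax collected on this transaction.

Coat rack £69.72: furniture → 8.75% + 0% county = 8.75% → £6.10
Eye drops £9.44: over-the-counter medication → 7.5% + 2.25% county = 9.75% → £0.92
Basic car wash £14.70: labor services → 6.25% + 1% county = 7.25% → £1.07
Wooden train set £32.24: toys → 9% + 2.5% county = 11.5% → £3.71
Desk lamp £40.47: furniture → 8.75% + 0% county = 8.75% → £3.54
Dish soap £6.85: other taxable items → 5.25% + 1.75% county = 7% → £0.48
Total tax = £6.10 + £0.92 + £1.07 + £3.71 + £3.54 + £0.48 = £15.82

£15.82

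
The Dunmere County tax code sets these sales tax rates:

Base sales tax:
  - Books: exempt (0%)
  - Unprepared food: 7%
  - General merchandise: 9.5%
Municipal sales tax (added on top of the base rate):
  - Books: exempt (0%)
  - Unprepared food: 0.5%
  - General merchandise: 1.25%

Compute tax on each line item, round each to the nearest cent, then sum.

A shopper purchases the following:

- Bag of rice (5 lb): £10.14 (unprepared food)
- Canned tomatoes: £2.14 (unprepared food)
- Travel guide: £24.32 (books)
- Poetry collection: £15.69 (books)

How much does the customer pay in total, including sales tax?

Bag of rice (5 lb) £10.14: unprepared food → 7% + 0.5% municipal = 7.5% → £0.76
Canned tomatoes £2.14: unprepared food → 7% + 0.5% municipal = 7.5% → £0.16
Travel guide £24.32: books → 0% + 0% municipal = 0% → £0.00
Poetry collection £15.69: books → 0% + 0% municipal = 0% → £0.00
Subtotal = £52.29; tax = £0.92; total due = £53.21

£53.21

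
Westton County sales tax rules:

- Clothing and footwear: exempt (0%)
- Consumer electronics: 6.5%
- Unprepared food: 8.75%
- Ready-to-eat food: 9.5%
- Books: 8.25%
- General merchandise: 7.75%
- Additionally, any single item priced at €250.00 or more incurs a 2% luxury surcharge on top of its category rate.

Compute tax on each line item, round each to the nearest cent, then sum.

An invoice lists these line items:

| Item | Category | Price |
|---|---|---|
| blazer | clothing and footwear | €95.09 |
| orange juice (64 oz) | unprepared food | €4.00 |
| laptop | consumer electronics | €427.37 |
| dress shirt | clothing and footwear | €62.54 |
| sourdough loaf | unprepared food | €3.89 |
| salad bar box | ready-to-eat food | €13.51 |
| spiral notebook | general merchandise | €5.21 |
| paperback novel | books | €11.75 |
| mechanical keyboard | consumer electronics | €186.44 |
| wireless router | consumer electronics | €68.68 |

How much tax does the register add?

€56.25

Blazer €95.09: clothing and footwear → 0% → €0.00
Orange juice (64 oz) €4.00: unprepared food → 8.75% → €0.35
Laptop €427.37: consumer electronics → 6.5% + 2% surcharge = 8.5% → €36.33
Dress shirt €62.54: clothing and footwear → 0% → €0.00
Sourdough loaf €3.89: unprepared food → 8.75% → €0.34
Salad bar box €13.51: ready-to-eat food → 9.5% → €1.28
Spiral notebook €5.21: general merchandise → 7.75% → €0.40
Paperback novel €11.75: books → 8.25% → €0.97
Mechanical keyboard €186.44: consumer electronics → 6.5% → €12.12
Wireless router €68.68: consumer electronics → 6.5% → €4.46
Total tax = €0.35 + €36.33 + €0.34 + €1.28 + €0.40 + €0.97 + €12.12 + €4.46 = €56.25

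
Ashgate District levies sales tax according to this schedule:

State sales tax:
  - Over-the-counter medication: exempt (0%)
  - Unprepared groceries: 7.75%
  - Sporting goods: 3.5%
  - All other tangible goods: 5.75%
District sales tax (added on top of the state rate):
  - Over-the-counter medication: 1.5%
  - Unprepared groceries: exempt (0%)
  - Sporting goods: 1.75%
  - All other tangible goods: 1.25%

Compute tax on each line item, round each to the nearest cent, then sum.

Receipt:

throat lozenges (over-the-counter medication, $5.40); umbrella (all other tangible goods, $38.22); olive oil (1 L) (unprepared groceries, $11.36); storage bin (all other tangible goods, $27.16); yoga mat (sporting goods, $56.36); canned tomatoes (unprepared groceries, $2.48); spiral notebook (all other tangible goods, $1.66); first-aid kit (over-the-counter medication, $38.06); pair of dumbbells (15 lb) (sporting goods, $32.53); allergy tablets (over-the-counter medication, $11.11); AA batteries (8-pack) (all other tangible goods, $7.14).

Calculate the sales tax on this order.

$11.76

Throat lozenges $5.40: over-the-counter medication → 0% + 1.5% district = 1.5% → $0.08
Umbrella $38.22: all other tangible goods → 5.75% + 1.25% district = 7% → $2.68
Olive oil (1 L) $11.36: unprepared groceries → 7.75% + 0% district = 7.75% → $0.88
Storage bin $27.16: all other tangible goods → 5.75% + 1.25% district = 7% → $1.90
Yoga mat $56.36: sporting goods → 3.5% + 1.75% district = 5.25% → $2.96
Canned tomatoes $2.48: unprepared groceries → 7.75% + 0% district = 7.75% → $0.19
Spiral notebook $1.66: all other tangible goods → 5.75% + 1.25% district = 7% → $0.12
First-aid kit $38.06: over-the-counter medication → 0% + 1.5% district = 1.5% → $0.57
Pair of dumbbells (15 lb) $32.53: sporting goods → 3.5% + 1.75% district = 5.25% → $1.71
Allergy tablets $11.11: over-the-counter medication → 0% + 1.5% district = 1.5% → $0.17
AA batteries (8-pack) $7.14: all other tangible goods → 5.75% + 1.25% district = 7% → $0.50
Total tax = $0.08 + $2.68 + $0.88 + $1.90 + $2.96 + $0.19 + $0.12 + $0.57 + $1.71 + $0.17 + $0.50 = $11.76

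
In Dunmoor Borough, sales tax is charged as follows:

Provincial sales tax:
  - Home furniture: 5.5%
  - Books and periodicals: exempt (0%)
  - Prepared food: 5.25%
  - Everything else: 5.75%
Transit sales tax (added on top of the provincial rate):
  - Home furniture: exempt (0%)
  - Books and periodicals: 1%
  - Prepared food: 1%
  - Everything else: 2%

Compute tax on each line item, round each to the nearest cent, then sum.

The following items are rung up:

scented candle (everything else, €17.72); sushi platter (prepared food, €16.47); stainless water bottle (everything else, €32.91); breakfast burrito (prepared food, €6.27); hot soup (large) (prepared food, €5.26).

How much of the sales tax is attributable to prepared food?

€1.75

Sushi platter €16.47: prepared food → 5.25% + 1% transit = 6.25% → €1.03
Breakfast burrito €6.27: prepared food → 5.25% + 1% transit = 6.25% → €0.39
Hot soup (large) €5.26: prepared food → 5.25% + 1% transit = 6.25% → €0.33
Tax on prepared food = €1.03 + €0.39 + €0.33 = €1.75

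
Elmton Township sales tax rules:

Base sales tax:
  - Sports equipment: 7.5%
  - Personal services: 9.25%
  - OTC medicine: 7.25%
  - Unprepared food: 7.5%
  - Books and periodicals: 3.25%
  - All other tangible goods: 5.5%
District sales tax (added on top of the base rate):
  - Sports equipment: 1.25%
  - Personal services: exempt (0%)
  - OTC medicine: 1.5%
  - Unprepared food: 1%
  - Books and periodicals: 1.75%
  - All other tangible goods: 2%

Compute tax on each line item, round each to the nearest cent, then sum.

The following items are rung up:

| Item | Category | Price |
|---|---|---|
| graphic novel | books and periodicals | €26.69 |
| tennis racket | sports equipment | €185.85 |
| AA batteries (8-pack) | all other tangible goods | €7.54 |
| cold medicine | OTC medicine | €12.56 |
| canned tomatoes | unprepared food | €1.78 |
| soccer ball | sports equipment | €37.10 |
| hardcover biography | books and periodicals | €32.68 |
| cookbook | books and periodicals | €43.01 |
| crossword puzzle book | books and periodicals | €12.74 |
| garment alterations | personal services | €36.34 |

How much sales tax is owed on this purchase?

€30.44

Graphic novel €26.69: books and periodicals → 3.25% + 1.75% district = 5% → €1.33
Tennis racket €185.85: sports equipment → 7.5% + 1.25% district = 8.75% → €16.26
AA batteries (8-pack) €7.54: all other tangible goods → 5.5% + 2% district = 7.5% → €0.57
Cold medicine €12.56: OTC medicine → 7.25% + 1.5% district = 8.75% → €1.10
Canned tomatoes €1.78: unprepared food → 7.5% + 1% district = 8.5% → €0.15
Soccer ball €37.10: sports equipment → 7.5% + 1.25% district = 8.75% → €3.25
Hardcover biography €32.68: books and periodicals → 3.25% + 1.75% district = 5% → €1.63
Cookbook €43.01: books and periodicals → 3.25% + 1.75% district = 5% → €2.15
Crossword puzzle book €12.74: books and periodicals → 3.25% + 1.75% district = 5% → €0.64
Garment alterations €36.34: personal services → 9.25% + 0% district = 9.25% → €3.36
Total tax = €1.33 + €16.26 + €0.57 + €1.10 + €0.15 + €3.25 + €1.63 + €2.15 + €0.64 + €3.36 = €30.44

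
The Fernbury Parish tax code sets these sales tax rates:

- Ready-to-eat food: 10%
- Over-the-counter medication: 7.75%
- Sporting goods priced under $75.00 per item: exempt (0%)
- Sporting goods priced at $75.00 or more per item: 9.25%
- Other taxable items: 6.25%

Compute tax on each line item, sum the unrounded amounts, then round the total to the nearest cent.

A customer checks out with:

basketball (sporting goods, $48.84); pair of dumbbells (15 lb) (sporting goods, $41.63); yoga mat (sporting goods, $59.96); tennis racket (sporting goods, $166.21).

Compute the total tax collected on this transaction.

Basketball $48.84: sporting goods, under $75.00 → 0% → $0.00
Pair of dumbbells (15 lb) $41.63: sporting goods, under $75.00 → 0% → $0.00
Yoga mat $59.96: sporting goods, under $75.00 → 0% → $0.00
Tennis racket $166.21: sporting goods, $75.00 or more → 9.25% → $15.374425
Unrounded tax sum = $15.374425 → $15.37

$15.37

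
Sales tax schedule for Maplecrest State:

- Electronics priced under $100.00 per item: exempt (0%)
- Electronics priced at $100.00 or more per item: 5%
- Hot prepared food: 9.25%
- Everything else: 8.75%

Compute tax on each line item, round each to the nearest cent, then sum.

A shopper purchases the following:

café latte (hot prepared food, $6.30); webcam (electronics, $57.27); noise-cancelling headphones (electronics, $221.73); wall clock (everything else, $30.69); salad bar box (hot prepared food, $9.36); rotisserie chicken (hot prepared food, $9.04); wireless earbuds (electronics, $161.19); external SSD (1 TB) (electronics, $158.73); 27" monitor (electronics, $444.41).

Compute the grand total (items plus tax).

$1153.01

Café latte $6.30: hot prepared food → 9.25% → $0.58
Webcam $57.27: electronics, under $100.00 → 0% → $0.00
Noise-cancelling headphones $221.73: electronics, $100.00 or more → 5% → $11.09
Wall clock $30.69: everything else → 8.75% → $2.69
Salad bar box $9.36: hot prepared food → 9.25% → $0.87
Rotisserie chicken $9.04: hot prepared food → 9.25% → $0.84
Wireless earbuds $161.19: electronics, $100.00 or more → 5% → $8.06
External SSD (1 TB) $158.73: electronics, $100.00 or more → 5% → $7.94
27" monitor $444.41: electronics, $100.00 or more → 5% → $22.22
Subtotal = $1098.72; tax = $54.29; total due = $1153.01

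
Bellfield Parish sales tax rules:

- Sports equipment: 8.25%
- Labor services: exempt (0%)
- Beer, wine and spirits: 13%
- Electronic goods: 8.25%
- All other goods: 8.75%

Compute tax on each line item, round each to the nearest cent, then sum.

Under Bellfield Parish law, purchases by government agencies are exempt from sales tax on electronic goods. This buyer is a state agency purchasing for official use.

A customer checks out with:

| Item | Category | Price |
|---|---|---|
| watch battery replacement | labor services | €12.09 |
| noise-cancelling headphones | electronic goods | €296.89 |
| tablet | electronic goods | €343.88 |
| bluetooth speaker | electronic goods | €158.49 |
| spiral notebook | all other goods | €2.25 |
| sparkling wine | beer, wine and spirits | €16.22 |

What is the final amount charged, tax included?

€832.13

Watch battery replacement €12.09: labor services → 0% → €0.00
Noise-cancelling headphones €296.89: electronic goods, buyer-exempt → 0% → €0.00
Tablet €343.88: electronic goods, buyer-exempt → 0% → €0.00
Bluetooth speaker €158.49: electronic goods, buyer-exempt → 0% → €0.00
Spiral notebook €2.25: all other goods → 8.75% → €0.20
Sparkling wine €16.22: beer, wine and spirits → 13% → €2.11
Subtotal = €829.82; tax = €2.31; total due = €832.13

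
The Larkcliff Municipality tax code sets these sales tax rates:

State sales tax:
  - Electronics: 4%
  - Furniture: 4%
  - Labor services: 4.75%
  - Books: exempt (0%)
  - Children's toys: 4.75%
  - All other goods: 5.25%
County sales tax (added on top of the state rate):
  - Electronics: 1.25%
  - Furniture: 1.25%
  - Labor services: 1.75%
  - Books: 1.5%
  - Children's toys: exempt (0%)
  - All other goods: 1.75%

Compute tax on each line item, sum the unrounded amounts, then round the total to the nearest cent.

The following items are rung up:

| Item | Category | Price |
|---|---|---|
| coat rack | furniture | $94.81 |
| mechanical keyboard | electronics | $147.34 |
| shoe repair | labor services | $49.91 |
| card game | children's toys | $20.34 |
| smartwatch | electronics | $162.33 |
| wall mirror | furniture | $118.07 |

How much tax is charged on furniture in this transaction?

$11.18

Coat rack $94.81: furniture → 4% + 1.25% county = 5.25% → $4.977525
Wall mirror $118.07: furniture → 4% + 1.25% county = 5.25% → $6.198675
Tax on furniture: unrounded sum = $11.1762 → $11.18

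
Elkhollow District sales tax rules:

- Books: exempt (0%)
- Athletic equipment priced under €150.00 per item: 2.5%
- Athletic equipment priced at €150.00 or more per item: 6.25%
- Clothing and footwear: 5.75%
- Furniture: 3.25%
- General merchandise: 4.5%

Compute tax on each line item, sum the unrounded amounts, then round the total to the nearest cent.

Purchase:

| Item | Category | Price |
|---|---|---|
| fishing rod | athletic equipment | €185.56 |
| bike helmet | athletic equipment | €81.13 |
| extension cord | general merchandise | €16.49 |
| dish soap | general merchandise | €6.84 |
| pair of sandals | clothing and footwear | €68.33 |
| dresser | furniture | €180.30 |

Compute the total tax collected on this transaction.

Fishing rod €185.56: athletic equipment, €150.00 or more → 6.25% → €11.5975
Bike helmet €81.13: athletic equipment, under €150.00 → 2.5% → €2.02825
Extension cord €16.49: general merchandise → 4.5% → €0.74205
Dish soap €6.84: general merchandise → 4.5% → €0.3078
Pair of sandals €68.33: clothing and footwear → 5.75% → €3.928975
Dresser €180.30: furniture → 3.25% → €5.85975
Unrounded tax sum = €24.464325 → €24.46

€24.46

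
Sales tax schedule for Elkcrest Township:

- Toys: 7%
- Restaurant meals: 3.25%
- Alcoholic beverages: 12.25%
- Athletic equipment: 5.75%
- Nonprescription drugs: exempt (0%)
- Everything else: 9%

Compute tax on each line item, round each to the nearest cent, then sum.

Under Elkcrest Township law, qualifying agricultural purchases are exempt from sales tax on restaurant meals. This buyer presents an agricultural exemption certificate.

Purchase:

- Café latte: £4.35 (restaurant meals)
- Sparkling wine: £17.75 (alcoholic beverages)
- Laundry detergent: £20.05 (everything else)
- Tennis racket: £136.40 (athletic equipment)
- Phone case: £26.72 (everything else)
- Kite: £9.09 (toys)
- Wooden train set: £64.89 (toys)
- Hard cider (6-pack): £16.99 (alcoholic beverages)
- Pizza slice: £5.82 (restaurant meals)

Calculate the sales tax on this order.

£21.47

Café latte £4.35: restaurant meals, buyer-exempt → 0% → £0.00
Sparkling wine £17.75: alcoholic beverages → 12.25% → £2.17
Laundry detergent £20.05: everything else → 9% → £1.80
Tennis racket £136.40: athletic equipment → 5.75% → £7.84
Phone case £26.72: everything else → 9% → £2.40
Kite £9.09: toys → 7% → £0.64
Wooden train set £64.89: toys → 7% → £4.54
Hard cider (6-pack) £16.99: alcoholic beverages → 12.25% → £2.08
Pizza slice £5.82: restaurant meals, buyer-exempt → 0% → £0.00
Total tax = £2.17 + £1.80 + £7.84 + £2.40 + £0.64 + £4.54 + £2.08 = £21.47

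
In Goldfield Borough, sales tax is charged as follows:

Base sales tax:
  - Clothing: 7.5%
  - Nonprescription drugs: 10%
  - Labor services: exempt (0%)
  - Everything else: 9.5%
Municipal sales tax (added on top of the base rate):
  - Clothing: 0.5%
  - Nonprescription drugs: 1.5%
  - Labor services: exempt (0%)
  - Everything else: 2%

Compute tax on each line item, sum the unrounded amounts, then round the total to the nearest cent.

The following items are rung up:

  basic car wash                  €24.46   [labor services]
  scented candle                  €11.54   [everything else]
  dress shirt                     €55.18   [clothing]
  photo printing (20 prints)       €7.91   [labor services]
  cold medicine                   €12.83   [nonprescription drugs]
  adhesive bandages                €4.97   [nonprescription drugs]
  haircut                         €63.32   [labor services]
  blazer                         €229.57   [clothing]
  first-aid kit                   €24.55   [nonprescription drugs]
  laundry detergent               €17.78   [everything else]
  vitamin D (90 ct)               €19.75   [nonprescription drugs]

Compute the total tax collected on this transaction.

Basic car wash €24.46: labor services → 0% + 0% municipal = 0% → €0.00
Scented candle €11.54: everything else → 9.5% + 2% municipal = 11.5% → €1.3271
Dress shirt €55.18: clothing → 7.5% + 0.5% municipal = 8% → €4.4144
Photo printing (20 prints) €7.91: labor services → 0% + 0% municipal = 0% → €0.00
Cold medicine €12.83: nonprescription drugs → 10% + 1.5% municipal = 11.5% → €1.47545
Adhesive bandages €4.97: nonprescription drugs → 10% + 1.5% municipal = 11.5% → €0.57155
Haircut €63.32: labor services → 0% + 0% municipal = 0% → €0.00
Blazer €229.57: clothing → 7.5% + 0.5% municipal = 8% → €18.3656
First-aid kit €24.55: nonprescription drugs → 10% + 1.5% municipal = 11.5% → €2.82325
Laundry detergent €17.78: everything else → 9.5% + 2% municipal = 11.5% → €2.0447
Vitamin D (90 ct) €19.75: nonprescription drugs → 10% + 1.5% municipal = 11.5% → €2.27125
Unrounded tax sum = €33.2933 → €33.29

€33.29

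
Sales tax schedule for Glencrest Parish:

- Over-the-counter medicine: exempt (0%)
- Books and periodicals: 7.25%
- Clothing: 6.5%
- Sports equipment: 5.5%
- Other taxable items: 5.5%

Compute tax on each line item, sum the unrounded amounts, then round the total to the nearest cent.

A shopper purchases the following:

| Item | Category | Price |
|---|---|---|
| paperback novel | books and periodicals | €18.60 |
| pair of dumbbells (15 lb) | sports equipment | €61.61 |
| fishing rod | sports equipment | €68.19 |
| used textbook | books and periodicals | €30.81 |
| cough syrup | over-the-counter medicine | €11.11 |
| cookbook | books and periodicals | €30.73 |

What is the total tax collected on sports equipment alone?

€7.14

Pair of dumbbells (15 lb) €61.61: sports equipment → 5.5% → €3.38855
Fishing rod €68.19: sports equipment → 5.5% → €3.75045
Tax on sports equipment: unrounded sum = €7.139 → €7.14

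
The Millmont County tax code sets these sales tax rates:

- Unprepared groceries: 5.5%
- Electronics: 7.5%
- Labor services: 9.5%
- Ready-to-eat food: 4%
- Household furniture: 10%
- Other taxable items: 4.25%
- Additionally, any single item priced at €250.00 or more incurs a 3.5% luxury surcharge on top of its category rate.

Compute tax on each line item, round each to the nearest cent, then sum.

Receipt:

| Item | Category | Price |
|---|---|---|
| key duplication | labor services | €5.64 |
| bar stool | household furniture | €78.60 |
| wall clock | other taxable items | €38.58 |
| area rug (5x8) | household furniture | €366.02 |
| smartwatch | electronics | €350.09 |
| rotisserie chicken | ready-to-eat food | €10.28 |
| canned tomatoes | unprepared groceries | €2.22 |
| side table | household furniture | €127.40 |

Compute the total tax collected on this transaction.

Key duplication €5.64: labor services → 9.5% → €0.54
Bar stool €78.60: household furniture → 10% → €7.86
Wall clock €38.58: other taxable items → 4.25% → €1.64
Area rug (5x8) €366.02: household furniture → 10% + 3.5% surcharge = 13.5% → €49.41
Smartwatch €350.09: electronics → 7.5% + 3.5% surcharge = 11% → €38.51
Rotisserie chicken €10.28: ready-to-eat food → 4% → €0.41
Canned tomatoes €2.22: unprepared groceries → 5.5% → €0.12
Side table €127.40: household furniture → 10% → €12.74
Total tax = €0.54 + €7.86 + €1.64 + €49.41 + €38.51 + €0.41 + €0.12 + €12.74 = €111.23

€111.23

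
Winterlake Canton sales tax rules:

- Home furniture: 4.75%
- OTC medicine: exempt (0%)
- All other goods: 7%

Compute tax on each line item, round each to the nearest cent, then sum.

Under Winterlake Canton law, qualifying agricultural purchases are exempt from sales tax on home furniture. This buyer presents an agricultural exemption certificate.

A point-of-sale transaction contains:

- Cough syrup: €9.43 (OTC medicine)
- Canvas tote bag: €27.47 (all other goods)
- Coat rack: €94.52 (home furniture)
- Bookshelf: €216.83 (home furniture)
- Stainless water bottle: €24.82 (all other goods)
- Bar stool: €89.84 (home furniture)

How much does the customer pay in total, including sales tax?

Cough syrup €9.43: OTC medicine → 0% → €0.00
Canvas tote bag €27.47: all other goods → 7% → €1.92
Coat rack €94.52: home furniture, buyer-exempt → 0% → €0.00
Bookshelf €216.83: home furniture, buyer-exempt → 0% → €0.00
Stainless water bottle €24.82: all other goods → 7% → €1.74
Bar stool €89.84: home furniture, buyer-exempt → 0% → €0.00
Subtotal = €462.91; tax = €3.66; total due = €466.57

€466.57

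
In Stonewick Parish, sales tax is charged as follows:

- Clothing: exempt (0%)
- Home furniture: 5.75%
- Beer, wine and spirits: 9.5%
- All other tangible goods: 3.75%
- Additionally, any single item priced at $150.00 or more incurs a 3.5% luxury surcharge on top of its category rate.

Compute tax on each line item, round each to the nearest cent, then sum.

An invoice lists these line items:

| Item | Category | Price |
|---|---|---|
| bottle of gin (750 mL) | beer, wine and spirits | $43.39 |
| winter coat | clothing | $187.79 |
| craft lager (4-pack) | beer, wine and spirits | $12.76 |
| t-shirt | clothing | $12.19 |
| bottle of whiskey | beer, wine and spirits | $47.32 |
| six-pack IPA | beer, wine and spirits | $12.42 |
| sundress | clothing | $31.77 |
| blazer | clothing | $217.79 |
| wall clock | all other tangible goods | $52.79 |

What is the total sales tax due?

Bottle of gin (750 mL) $43.39: beer, wine and spirits → 9.5% → $4.12
Winter coat $187.79: clothing → 0% + 3.5% surcharge = 3.5% → $6.57
Craft lager (4-pack) $12.76: beer, wine and spirits → 9.5% → $1.21
T-shirt $12.19: clothing → 0% → $0.00
Bottle of whiskey $47.32: beer, wine and spirits → 9.5% → $4.50
Six-pack IPA $12.42: beer, wine and spirits → 9.5% → $1.18
Sundress $31.77: clothing → 0% → $0.00
Blazer $217.79: clothing → 0% + 3.5% surcharge = 3.5% → $7.62
Wall clock $52.79: all other tangible goods → 3.75% → $1.98
Total tax = $4.12 + $6.57 + $1.21 + $4.50 + $1.18 + $7.62 + $1.98 = $27.18

$27.18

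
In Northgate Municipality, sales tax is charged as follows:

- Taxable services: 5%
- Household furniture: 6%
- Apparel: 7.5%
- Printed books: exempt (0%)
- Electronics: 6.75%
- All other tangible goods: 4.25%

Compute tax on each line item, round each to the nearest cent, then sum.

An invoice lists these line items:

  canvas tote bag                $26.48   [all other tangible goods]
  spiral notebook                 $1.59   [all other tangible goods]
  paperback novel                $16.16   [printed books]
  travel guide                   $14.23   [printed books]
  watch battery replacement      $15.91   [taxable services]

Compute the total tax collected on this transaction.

Canvas tote bag $26.48: all other tangible goods → 4.25% → $1.13
Spiral notebook $1.59: all other tangible goods → 4.25% → $0.07
Paperback novel $16.16: printed books → 0% → $0.00
Travel guide $14.23: printed books → 0% → $0.00
Watch battery replacement $15.91: taxable services → 5% → $0.80
Total tax = $1.13 + $0.07 + $0.80 = $2.00

$2.00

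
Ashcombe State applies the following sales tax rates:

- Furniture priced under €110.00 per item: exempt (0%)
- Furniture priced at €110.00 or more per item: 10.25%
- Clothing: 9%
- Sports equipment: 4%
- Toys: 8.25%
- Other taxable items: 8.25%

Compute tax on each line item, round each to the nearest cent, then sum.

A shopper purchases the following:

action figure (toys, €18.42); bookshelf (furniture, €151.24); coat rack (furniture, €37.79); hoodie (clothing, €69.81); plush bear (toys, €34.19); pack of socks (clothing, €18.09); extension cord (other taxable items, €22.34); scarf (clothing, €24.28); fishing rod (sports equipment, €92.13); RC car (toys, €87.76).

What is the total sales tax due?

€42.71

Action figure €18.42: toys → 8.25% → €1.52
Bookshelf €151.24: furniture, €110.00 or more → 10.25% → €15.50
Coat rack €37.79: furniture, under €110.00 → 0% → €0.00
Hoodie €69.81: clothing → 9% → €6.28
Plush bear €34.19: toys → 8.25% → €2.82
Pack of socks €18.09: clothing → 9% → €1.63
Extension cord €22.34: other taxable items → 8.25% → €1.84
Scarf €24.28: clothing → 9% → €2.19
Fishing rod €92.13: sports equipment → 4% → €3.69
RC car €87.76: toys → 8.25% → €7.24
Total tax = €1.52 + €15.50 + €6.28 + €2.82 + €1.63 + €1.84 + €2.19 + €3.69 + €7.24 = €42.71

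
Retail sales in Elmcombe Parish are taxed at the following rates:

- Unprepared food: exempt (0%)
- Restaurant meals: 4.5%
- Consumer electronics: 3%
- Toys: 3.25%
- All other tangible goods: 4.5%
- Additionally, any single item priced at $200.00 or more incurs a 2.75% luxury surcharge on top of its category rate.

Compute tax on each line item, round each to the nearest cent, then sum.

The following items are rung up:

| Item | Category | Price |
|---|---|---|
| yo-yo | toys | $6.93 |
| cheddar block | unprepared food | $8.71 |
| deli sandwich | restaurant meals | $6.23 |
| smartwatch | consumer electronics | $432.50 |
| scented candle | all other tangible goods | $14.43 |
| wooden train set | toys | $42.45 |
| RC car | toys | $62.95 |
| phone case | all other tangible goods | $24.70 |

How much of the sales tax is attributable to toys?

$3.66

Yo-yo $6.93: toys → 3.25% → $0.23
Wooden train set $42.45: toys → 3.25% → $1.38
RC car $62.95: toys → 3.25% → $2.05
Tax on toys = $0.23 + $1.38 + $2.05 = $3.66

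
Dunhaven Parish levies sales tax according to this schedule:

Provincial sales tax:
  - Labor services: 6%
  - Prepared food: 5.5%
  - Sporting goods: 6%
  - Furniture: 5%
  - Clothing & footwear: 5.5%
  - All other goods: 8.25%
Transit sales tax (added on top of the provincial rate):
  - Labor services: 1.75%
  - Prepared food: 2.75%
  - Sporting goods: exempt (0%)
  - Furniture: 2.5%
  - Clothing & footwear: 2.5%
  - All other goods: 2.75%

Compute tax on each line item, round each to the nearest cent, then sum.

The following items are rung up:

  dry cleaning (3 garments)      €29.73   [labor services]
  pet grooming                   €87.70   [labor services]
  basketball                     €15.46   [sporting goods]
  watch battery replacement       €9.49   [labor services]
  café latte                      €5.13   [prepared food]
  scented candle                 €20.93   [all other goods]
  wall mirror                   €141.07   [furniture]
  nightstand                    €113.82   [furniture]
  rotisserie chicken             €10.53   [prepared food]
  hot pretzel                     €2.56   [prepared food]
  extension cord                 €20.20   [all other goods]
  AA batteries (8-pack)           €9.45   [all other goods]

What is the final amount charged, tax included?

Dry cleaning (3 garments) €29.73: labor services → 6% + 1.75% transit = 7.75% → €2.30
Pet grooming €87.70: labor services → 6% + 1.75% transit = 7.75% → €6.80
Basketball €15.46: sporting goods → 6% + 0% transit = 6% → €0.93
Watch battery replacement €9.49: labor services → 6% + 1.75% transit = 7.75% → €0.74
Café latte €5.13: prepared food → 5.5% + 2.75% transit = 8.25% → €0.42
Scented candle €20.93: all other goods → 8.25% + 2.75% transit = 11% → €2.30
Wall mirror €141.07: furniture → 5% + 2.5% transit = 7.5% → €10.58
Nightstand €113.82: furniture → 5% + 2.5% transit = 7.5% → €8.54
Rotisserie chicken €10.53: prepared food → 5.5% + 2.75% transit = 8.25% → €0.87
Hot pretzel €2.56: prepared food → 5.5% + 2.75% transit = 8.25% → €0.21
Extension cord €20.20: all other goods → 8.25% + 2.75% transit = 11% → €2.22
AA batteries (8-pack) €9.45: all other goods → 8.25% + 2.75% transit = 11% → €1.04
Subtotal = €466.07; tax = €36.95; total due = €503.02

€503.02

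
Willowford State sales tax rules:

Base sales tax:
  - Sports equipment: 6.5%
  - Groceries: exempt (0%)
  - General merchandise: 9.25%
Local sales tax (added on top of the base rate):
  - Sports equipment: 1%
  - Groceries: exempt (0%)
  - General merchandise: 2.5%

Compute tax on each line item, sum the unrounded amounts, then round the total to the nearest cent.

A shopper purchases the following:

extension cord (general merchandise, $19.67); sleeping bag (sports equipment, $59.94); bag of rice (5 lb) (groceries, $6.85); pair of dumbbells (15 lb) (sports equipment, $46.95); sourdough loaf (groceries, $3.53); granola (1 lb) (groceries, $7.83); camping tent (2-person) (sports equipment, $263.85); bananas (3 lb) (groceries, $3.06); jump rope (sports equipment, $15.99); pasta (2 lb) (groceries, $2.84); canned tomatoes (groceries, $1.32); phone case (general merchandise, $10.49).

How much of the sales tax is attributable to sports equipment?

Sleeping bag $59.94: sports equipment → 6.5% + 1% local = 7.5% → $4.4955
Pair of dumbbells (15 lb) $46.95: sports equipment → 6.5% + 1% local = 7.5% → $3.52125
Camping tent (2-person) $263.85: sports equipment → 6.5% + 1% local = 7.5% → $19.78875
Jump rope $15.99: sports equipment → 6.5% + 1% local = 7.5% → $1.19925
Tax on sports equipment: unrounded sum = $29.00475 → $29.00

$29.00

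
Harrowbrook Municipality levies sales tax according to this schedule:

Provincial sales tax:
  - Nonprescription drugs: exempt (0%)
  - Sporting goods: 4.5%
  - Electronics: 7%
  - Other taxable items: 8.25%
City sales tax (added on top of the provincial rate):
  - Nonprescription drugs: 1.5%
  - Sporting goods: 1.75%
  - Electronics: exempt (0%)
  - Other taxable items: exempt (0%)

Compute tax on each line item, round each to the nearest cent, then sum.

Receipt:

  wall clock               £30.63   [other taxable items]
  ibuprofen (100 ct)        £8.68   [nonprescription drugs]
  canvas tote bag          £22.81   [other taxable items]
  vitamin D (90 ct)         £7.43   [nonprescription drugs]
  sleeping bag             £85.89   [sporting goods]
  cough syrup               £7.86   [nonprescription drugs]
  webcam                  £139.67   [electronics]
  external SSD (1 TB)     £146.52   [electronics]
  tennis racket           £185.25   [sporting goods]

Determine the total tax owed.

Wall clock £30.63: other taxable items → 8.25% + 0% city = 8.25% → £2.53
Ibuprofen (100 ct) £8.68: nonprescription drugs → 0% + 1.5% city = 1.5% → £0.13
Canvas tote bag £22.81: other taxable items → 8.25% + 0% city = 8.25% → £1.88
Vitamin D (90 ct) £7.43: nonprescription drugs → 0% + 1.5% city = 1.5% → £0.11
Sleeping bag £85.89: sporting goods → 4.5% + 1.75% city = 6.25% → £5.37
Cough syrup £7.86: nonprescription drugs → 0% + 1.5% city = 1.5% → £0.12
Webcam £139.67: electronics → 7% + 0% city = 7% → £9.78
External SSD (1 TB) £146.52: electronics → 7% + 0% city = 7% → £10.26
Tennis racket £185.25: sporting goods → 4.5% + 1.75% city = 6.25% → £11.58
Total tax = £2.53 + £0.13 + £1.88 + £0.11 + £5.37 + £0.12 + £9.78 + £10.26 + £11.58 = £41.76

£41.76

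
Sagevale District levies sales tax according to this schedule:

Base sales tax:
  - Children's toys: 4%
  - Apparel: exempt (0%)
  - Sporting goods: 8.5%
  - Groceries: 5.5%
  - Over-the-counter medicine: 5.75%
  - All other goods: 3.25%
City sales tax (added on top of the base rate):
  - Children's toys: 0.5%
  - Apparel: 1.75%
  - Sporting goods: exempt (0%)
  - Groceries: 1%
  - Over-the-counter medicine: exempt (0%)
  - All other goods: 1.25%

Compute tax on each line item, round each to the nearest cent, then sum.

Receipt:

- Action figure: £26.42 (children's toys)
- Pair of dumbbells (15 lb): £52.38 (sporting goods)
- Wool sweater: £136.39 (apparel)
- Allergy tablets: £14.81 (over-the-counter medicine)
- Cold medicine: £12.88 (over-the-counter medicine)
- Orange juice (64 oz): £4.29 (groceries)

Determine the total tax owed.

£9.90

Action figure £26.42: children's toys → 4% + 0.5% city = 4.5% → £1.19
Pair of dumbbells (15 lb) £52.38: sporting goods → 8.5% + 0% city = 8.5% → £4.45
Wool sweater £136.39: apparel → 0% + 1.75% city = 1.75% → £2.39
Allergy tablets £14.81: over-the-counter medicine → 5.75% + 0% city = 5.75% → £0.85
Cold medicine £12.88: over-the-counter medicine → 5.75% + 0% city = 5.75% → £0.74
Orange juice (64 oz) £4.29: groceries → 5.5% + 1% city = 6.5% → £0.28
Total tax = £1.19 + £4.45 + £2.39 + £0.85 + £0.74 + £0.28 = £9.90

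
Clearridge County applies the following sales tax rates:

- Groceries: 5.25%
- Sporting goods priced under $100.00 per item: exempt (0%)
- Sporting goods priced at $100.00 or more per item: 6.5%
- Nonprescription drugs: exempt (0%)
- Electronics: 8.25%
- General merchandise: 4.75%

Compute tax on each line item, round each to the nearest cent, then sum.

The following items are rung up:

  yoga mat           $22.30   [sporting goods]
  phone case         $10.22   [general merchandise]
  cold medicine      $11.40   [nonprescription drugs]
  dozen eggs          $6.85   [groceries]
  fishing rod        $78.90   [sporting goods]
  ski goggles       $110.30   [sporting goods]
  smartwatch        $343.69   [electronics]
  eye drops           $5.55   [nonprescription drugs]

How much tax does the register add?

$36.37

Yoga mat $22.30: sporting goods, under $100.00 → 0% → $0.00
Phone case $10.22: general merchandise → 4.75% → $0.49
Cold medicine $11.40: nonprescription drugs → 0% → $0.00
Dozen eggs $6.85: groceries → 5.25% → $0.36
Fishing rod $78.90: sporting goods, under $100.00 → 0% → $0.00
Ski goggles $110.30: sporting goods, $100.00 or more → 6.5% → $7.17
Smartwatch $343.69: electronics → 8.25% → $28.35
Eye drops $5.55: nonprescription drugs → 0% → $0.00
Total tax = $0.49 + $0.36 + $7.17 + $28.35 = $36.37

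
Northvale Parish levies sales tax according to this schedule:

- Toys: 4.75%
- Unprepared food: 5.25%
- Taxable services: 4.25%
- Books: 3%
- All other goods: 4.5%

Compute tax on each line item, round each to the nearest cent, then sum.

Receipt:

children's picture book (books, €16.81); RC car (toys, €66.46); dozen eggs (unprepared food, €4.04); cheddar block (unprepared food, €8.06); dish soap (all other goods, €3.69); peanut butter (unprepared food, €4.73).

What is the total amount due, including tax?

Children's picture book €16.81: books → 3% → €0.50
RC car €66.46: toys → 4.75% → €3.16
Dozen eggs €4.04: unprepared food → 5.25% → €0.21
Cheddar block €8.06: unprepared food → 5.25% → €0.42
Dish soap €3.69: all other goods → 4.5% → €0.17
Peanut butter €4.73: unprepared food → 5.25% → €0.25
Subtotal = €103.79; tax = €4.71; total due = €108.50

€108.50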